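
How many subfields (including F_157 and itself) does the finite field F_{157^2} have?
F_{157^2} has 2 subfields

The subfields of F_{p^n} are exactly the fields F_{p^d} for d | n (each is the fixed field of the unique index-d subgroup of Gal(F_{p^n}/F_p) ≅ Z/nZ). The divisors of n = 2 are {1, 2}, giving 2 subfields: F_{157^1}, F_{157^2}.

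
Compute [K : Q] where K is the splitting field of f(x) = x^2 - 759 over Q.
[K : Q] = 2

f(x) = x^2 - 759 factors as (x - √759)(x + √759). The splitting field is K = Q(√759). Since 759 is squarefree and > 1, it is not a perfect square, so x^2 - 759 is irreducible over Q and [Q(√759) : Q] = 2. Hence [K : Q] = 2.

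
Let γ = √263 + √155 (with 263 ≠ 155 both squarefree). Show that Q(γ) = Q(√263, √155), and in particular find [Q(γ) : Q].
[Q(γ) : Q] = 4 (equivalently, Q(γ) = Q(√263, √155))

Obviously Q(γ) ⊆ Q(√263, √155), and [Q(√263, √155):Q] = 4 (since 263, 155 are distinct squarefree integers > 1 with 40765 not a perfect square). To show equality we compute the minimal polynomial of γ. From γ = √263 + √155: γ^2 = 263 + 2√(40765) + 155 = 418 + 2√(40765), so γ^2 - 418 = 2√(40765); squaring, (γ^2 - 418)^2 = 4·40765, i.e. γ^4 - 836γ^2 + 174724 - 163060 = 0, i.e. γ^4 - 836γ^2 + 11664 = 0. So γ is a root of x^4 - 836x^2 + 11664. This polynomial is irreducible over Q: it has no rational root (each ±√263 ± √155 is irrational), and any factorization into two quadratics over Q would force √(40765) ∈ Q (pairing opposite roots) or √263, √155 ∈ Q (other pairings), all impossible. Hence [Q(γ):Q] = 4 = [Q(√263, √155):Q], so Q(γ) = Q(√263, √155).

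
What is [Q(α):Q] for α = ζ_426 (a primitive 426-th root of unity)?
[Q(α):Q] = 140

The minimal polynomial of ζ_426 over Q is the 426-th cyclotomic polynomial Φ_426(x), which is irreducible over Q and has degree φ(426) = 140. Hence [Q(α):Q] = φ(426) = 140.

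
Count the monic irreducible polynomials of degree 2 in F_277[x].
There are 38226 monic irreducible polynomials of degree 2 over F_277

Each element of F_{277^2} that lies in no proper subfield is a root of exactly one monic irreducible of degree 2 over F_277, and each such polynomial has 2 distinct roots in F_{277^2}. By Möbius inversion the count is N_277(2) = (1/2) Σ_{d|2} μ(2/d) · 277^d = (1/2)(μ(2)·277^1 + μ(1)·277^2) = 76452/2 = 38226.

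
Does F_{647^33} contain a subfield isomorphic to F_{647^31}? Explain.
No: F_{647^31} is not a subfield of F_{647^33}

F_{p^m} embeds in F_{p^n} iff m | n. Here 31 ∤ 33 (since 33 = 1·31 + 2 with remainder 2 ≠ 0), so F_{647^31} is not a subfield of F_{647^33}. Equivalently: if it were, the tower law would give 31 = [F_{647^31}:F_647] dividing [F_{647^33}:F_647] = 33, contradiction.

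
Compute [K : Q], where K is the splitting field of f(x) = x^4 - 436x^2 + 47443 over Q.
[K : Q] = 4

Solving the quadratic in x^2: x^2 = (436 ± √(436^2 - 4·47443))/2 = (436 ± √324)/2 = (436 ± 18)/2, giving x^2 = 227 or x^2 = 209. So f(x) = (x^2 - 227)(x^2 - 209) and the roots of f are ±√227, ±√209. Hence the splitting field is K = Q(√227, √209). Since 227 and 209 are distinct squarefree integers > 1, their product 47443 is not a perfect square, so √209 ∉ Q(√227). By the tower law [K:Q] = [Q(√227,√209):Q(√227)] · [Q(√227):Q] = 2 · 2 = 4.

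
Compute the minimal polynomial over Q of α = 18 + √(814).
m_α(x) = x^2 - 36x - 490

From α - 18 = √(814), squaring gives (α - 18)^2 = 814, i.e. α^2 - 36α + 324 = 814, so α^2 - 36α - 490 = 0. The discriminant of x^2 - 36x - 490 is (-36)^2 - 4·(-490) = 1296 + 1960 = 3256, and 4·(814) is not a perfect square in Q since 814 is squarefree and ≠ 1. Hence x^2 - 36x - 490 is irreducible over Q and is the minimal polynomial of α.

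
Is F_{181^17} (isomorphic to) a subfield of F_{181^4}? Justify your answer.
No: F_{181^17} is not a subfield of F_{181^4}

F_{p^m} embeds in F_{p^n} iff m | n. Here 17 ∤ 4 (since 4 = 0·17 + 4 with remainder 4 ≠ 0), so F_{181^17} is not a subfield of F_{181^4}. Equivalently: if it were, the tower law would give 17 = [F_{181^17}:F_181] dividing [F_{181^4}:F_181] = 4, contradiction.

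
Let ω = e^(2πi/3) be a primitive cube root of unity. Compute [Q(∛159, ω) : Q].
[Q(∛159, ω) : Q] = 6

[Q(∛159):Q] = 3 (min poly x^3 - 159, irreducible since 159 is not a perfect cube). [Q(ω):Q] = 2 (min poly x^2 + x + 1). Since Q(∛159) ⊂ R and ω ∉ R, we have ω ∉ Q(∛159), so x^2 + x + 1 remains irreducible over Q(∛159) and [Q(∛159, ω) : Q(∛159)] = 2. By the tower law, [Q(∛159, ω) : Q] = 3 · 2 = 6. (In fact Q(∛159, ω) is the splitting field of x^3 - 159 over Q.)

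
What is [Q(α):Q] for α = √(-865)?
[Q(α):Q] = 2

[Q(α):Q] equals the degree of the minimal polynomial of α. Here α^2 = -865 and x^2 + 865 is irreducible (d = -865 is squarefree, ≠ 1, hence not a square), so deg(m_α) = 2. Thus [Q(α):Q] = 2.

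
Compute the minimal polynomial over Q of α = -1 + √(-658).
m_α(x) = x^2 + 2x + 659

From α + 1 = √(-658), squaring gives (α + 1)^2 = -658, i.e. α^2 + 2α + 1 = -658, so α^2 + 2α + 659 = 0. The discriminant of x^2 + 2x + 659 is (2)^2 - 4·(659) = 4 - 2636 = -2632, and 4·(-658) is not a perfect square in Q since -658 is squarefree and ≠ 1. Hence x^2 + 2x + 659 is irreducible over Q and is the minimal polynomial of α.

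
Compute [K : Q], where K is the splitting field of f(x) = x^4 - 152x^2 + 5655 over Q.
[K : Q] = 4

Solving the quadratic in x^2: x^2 = (152 ± √(152^2 - 4·5655))/2 = (152 ± √484)/2 = (152 ± 22)/2, giving x^2 = 65 or x^2 = 87. So f(x) = (x^2 - 65)(x^2 - 87) and the roots of f are ±√65, ±√87. Hence the splitting field is K = Q(√65, √87). Since 65 and 87 are distinct squarefree integers > 1, their product 5655 is not a perfect square, so √87 ∉ Q(√65). By the tower law [K:Q] = [Q(√65,√87):Q(√65)] · [Q(√65):Q] = 2 · 2 = 4.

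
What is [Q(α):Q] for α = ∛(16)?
[Q(α):Q] = 3

The minimal polynomial of α is x^3 - 16, irreducible over Q since 16 is not a perfect cube (so x^3 - 16 has no rational root). Hence [Q(α):Q] = deg(m_α) = 3.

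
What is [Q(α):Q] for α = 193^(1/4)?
[Q(α):Q] = 4

α is a root of x^4 - 193. By Eisenstein's criterion at the prime p = 193 (which divides the constant term 193 but p^2 = 37249 does not, since 193 is squarefree), x^4 - 193 is irreducible over Q. Hence [Q(α):Q] = 4.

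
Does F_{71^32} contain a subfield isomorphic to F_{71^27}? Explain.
No: F_{71^27} is not a subfield of F_{71^32}

F_{p^m} embeds in F_{p^n} iff m | n. Here 27 ∤ 32 (since 32 = 1·27 + 5 with remainder 5 ≠ 0), so F_{71^27} is not a subfield of F_{71^32}. Equivalently: if it were, the tower law would give 27 = [F_{71^27}:F_71] dividing [F_{71^32}:F_71] = 32, contradiction.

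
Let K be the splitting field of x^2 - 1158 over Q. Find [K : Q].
[K : Q] = 2

f(x) = x^2 - 1158 factors as (x - √1158)(x + √1158). The splitting field is K = Q(√1158). Since 1158 is squarefree and > 1, it is not a perfect square, so x^2 - 1158 is irreducible over Q and [Q(√1158) : Q] = 2. Hence [K : Q] = 2.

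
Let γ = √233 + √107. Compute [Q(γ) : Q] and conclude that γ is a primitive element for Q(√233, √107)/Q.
[Q(γ) : Q] = 4 (equivalently, Q(γ) = Q(√233, √107))

Obviously Q(γ) ⊆ Q(√233, √107), and [Q(√233, √107):Q] = 4 (since 233, 107 are distinct squarefree integers > 1 with 24931 not a perfect square). To show equality we compute the minimal polynomial of γ. From γ = √233 + √107: γ^2 = 233 + 2√(24931) + 107 = 340 + 2√(24931), so γ^2 - 340 = 2√(24931); squaring, (γ^2 - 340)^2 = 4·24931, i.e. γ^4 - 680γ^2 + 115600 - 99724 = 0, i.e. γ^4 - 680γ^2 + 15876 = 0. So γ is a root of x^4 - 680x^2 + 15876. This polynomial is irreducible over Q: it has no rational root (each ±√233 ± √107 is irrational), and any factorization into two quadratics over Q would force √(24931) ∈ Q (pairing opposite roots) or √233, √107 ∈ Q (other pairings), all impossible. Hence [Q(γ):Q] = 4 = [Q(√233, √107):Q], so Q(γ) = Q(√233, √107).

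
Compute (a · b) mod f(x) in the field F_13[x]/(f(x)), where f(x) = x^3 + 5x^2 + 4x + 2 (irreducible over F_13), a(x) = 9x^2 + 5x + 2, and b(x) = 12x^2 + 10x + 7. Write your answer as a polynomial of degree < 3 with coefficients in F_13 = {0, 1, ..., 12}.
a · b ≡ 4x^2 + 8x + 1 (mod f(x))

Multiply in F_13[x]: a(x)·b(x) = (9x^2 + 5x + 2)·(12x^2 + 10x + 7) = 4x^4 + 7x^3 + 7x^2 + 3x + 1. This has degree ≥ 3, so divide by f(x) over F_13: 4x^4 + 7x^3 + 7x^2 + 3x + 1 = (4x)·(x^3 + 5x^2 + 4x + 2) + (4x^2 + 8x + 1). Hence a·b ≡ 4x^2 + 8x + 1 (mod f). (F_13[x]/(f) is a field with 13^3 = 2197 elements since f is irreducible of degree 3.)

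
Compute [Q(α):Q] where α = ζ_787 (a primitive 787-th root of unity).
[Q(α):Q] = 786

The minimal polynomial of ζ_787 over Q is the 787-th cyclotomic polynomial Φ_787(x), which is irreducible over Q and has degree φ(787) = 786. Hence [Q(α):Q] = φ(787) = 786.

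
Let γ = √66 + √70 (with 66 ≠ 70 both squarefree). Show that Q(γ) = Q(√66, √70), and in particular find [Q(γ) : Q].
[Q(γ) : Q] = 4 (equivalently, Q(γ) = Q(√66, √70))

Obviously Q(γ) ⊆ Q(√66, √70), and [Q(√66, √70):Q] = 4 (since 66, 70 are distinct squarefree integers > 1 with 4620 not a perfect square). To show equality we compute the minimal polynomial of γ. From γ = √66 + √70: γ^2 = 66 + 2√(4620) + 70 = 136 + 2√(4620), so γ^2 - 136 = 2√(4620); squaring, (γ^2 - 136)^2 = 4·4620, i.e. γ^4 - 272γ^2 + 18496 - 18480 = 0, i.e. γ^4 - 272γ^2 + 16 = 0. So γ is a root of x^4 - 272x^2 + 16. This polynomial is irreducible over Q: it has no rational root (each ±√66 ± √70 is irrational), and any factorization into two quadratics over Q would force √(4620) ∈ Q (pairing opposite roots) or √66, √70 ∈ Q (other pairings), all impossible. Hence [Q(γ):Q] = 4 = [Q(√66, √70):Q], so Q(γ) = Q(√66, √70).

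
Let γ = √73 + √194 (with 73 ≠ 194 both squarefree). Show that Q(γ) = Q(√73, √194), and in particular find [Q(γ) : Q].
[Q(γ) : Q] = 4 (equivalently, Q(γ) = Q(√73, √194))

Obviously Q(γ) ⊆ Q(√73, √194), and [Q(√73, √194):Q] = 4 (since 73, 194 are distinct squarefree integers > 1 with 14162 not a perfect square). To show equality we compute the minimal polynomial of γ. From γ = √73 + √194: γ^2 = 73 + 2√(14162) + 194 = 267 + 2√(14162), so γ^2 - 267 = 2√(14162); squaring, (γ^2 - 267)^2 = 4·14162, i.e. γ^4 - 534γ^2 + 71289 - 56648 = 0, i.e. γ^4 - 534γ^2 + 14641 = 0. So γ is a root of x^4 - 534x^2 + 14641. This polynomial is irreducible over Q: it has no rational root (each ±√73 ± √194 is irrational), and any factorization into two quadratics over Q would force √(14162) ∈ Q (pairing opposite roots) or √73, √194 ∈ Q (other pairings), all impossible. Hence [Q(γ):Q] = 4 = [Q(√73, √194):Q], so Q(γ) = Q(√73, √194).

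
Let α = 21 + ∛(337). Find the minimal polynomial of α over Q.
m_α(x) = x^3 - 63x^2 + 1323x - 9598

Set β = α - 21 = ∛(337), so β^3 = 337. Then (α - 21)^3 - 337 = 0, i.e. α is a root of g(x) = (x - 21)^3 - 337 = x^3 - 63x^2 + 1323x - 9598. Since g(x) = h(x - 21) where h(x) = x^3 - 337, and h is irreducible over Q (because 337 is not a perfect cube, so h has no rational root, and a monic cubic with no rational root is irreducible), g is also irreducible (irreducibility is preserved under the substitution x → x - 21). Hence m_α(x) = x^3 - 63x^2 + 1323x - 9598.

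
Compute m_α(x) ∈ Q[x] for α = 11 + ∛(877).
m_α(x) = x^3 - 33x^2 + 363x - 2208

Set β = α - 11 = ∛(877), so β^3 = 877. Then (α - 11)^3 - 877 = 0, i.e. α is a root of g(x) = (x - 11)^3 - 877 = x^3 - 33x^2 + 363x - 2208. Since g(x) = h(x - 11) where h(x) = x^3 - 877, and h is irreducible over Q (because 877 is not a perfect cube, so h has no rational root, and a monic cubic with no rational root is irreducible), g is also irreducible (irreducibility is preserved under the substitution x → x - 11). Hence m_α(x) = x^3 - 33x^2 + 363x - 2208.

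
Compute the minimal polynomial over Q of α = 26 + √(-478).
m_α(x) = x^2 - 52x + 1154

From α - 26 = √(-478), squaring gives (α - 26)^2 = -478, i.e. α^2 - 52α + 676 = -478, so α^2 - 52α + 1154 = 0. The discriminant of x^2 - 52x + 1154 is (-52)^2 - 4·(1154) = 2704 - 4616 = -1912, and 4·(-478) is not a perfect square in Q since -478 is squarefree and ≠ 1. Hence x^2 - 52x + 1154 is irreducible over Q and is the minimal polynomial of α.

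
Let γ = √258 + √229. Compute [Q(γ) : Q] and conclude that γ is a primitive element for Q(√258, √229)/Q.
[Q(γ) : Q] = 4 (equivalently, Q(γ) = Q(√258, √229))

Obviously Q(γ) ⊆ Q(√258, √229), and [Q(√258, √229):Q] = 4 (since 258, 229 are distinct squarefree integers > 1 with 59082 not a perfect square). To show equality we compute the minimal polynomial of γ. From γ = √258 + √229: γ^2 = 258 + 2√(59082) + 229 = 487 + 2√(59082), so γ^2 - 487 = 2√(59082); squaring, (γ^2 - 487)^2 = 4·59082, i.e. γ^4 - 974γ^2 + 237169 - 236328 = 0, i.e. γ^4 - 974γ^2 + 841 = 0. So γ is a root of x^4 - 974x^2 + 841. This polynomial is irreducible over Q: it has no rational root (each ±√258 ± √229 is irrational), and any factorization into two quadratics over Q would force √(59082) ∈ Q (pairing opposite roots) or √258, √229 ∈ Q (other pairings), all impossible. Hence [Q(γ):Q] = 4 = [Q(√258, √229):Q], so Q(γ) = Q(√258, √229).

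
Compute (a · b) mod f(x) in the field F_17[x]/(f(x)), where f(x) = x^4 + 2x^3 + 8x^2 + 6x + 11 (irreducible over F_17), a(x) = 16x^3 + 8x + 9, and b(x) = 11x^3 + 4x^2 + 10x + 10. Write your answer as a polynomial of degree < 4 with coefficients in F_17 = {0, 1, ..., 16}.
a · b ≡ 4x^3 + 7x^2 + 8x + 3 (mod f(x))

Multiply in F_17[x]: a(x)·b(x) = (16x^3 + 8x + 9)·(11x^3 + 4x^2 + 10x + 10) = 6x^6 + 13x^5 + 10x^4 + 2x^3 + 14x^2 + 5. This has degree ≥ 4, so divide by f(x) over F_17: 6x^6 + 13x^5 + 10x^4 + 2x^3 + 14x^2 + 5 = (6x^2 + x + 11)·(x^4 + 2x^3 + 8x^2 + 6x + 11) + (4x^3 + 7x^2 + 8x + 3). Hence a·b ≡ 4x^3 + 7x^2 + 8x + 3 (mod f). (F_17[x]/(f) is a field with 17^4 = 83521 elements since f is irreducible of degree 4.)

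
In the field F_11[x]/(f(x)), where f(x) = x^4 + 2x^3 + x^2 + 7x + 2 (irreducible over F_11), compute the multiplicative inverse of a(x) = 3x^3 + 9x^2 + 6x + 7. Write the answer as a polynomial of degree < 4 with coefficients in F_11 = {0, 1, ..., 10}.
a(x)^(-1) ≡ 4x^3 + 8x^2 + 10x + 9 (mod f(x))

Since f is irreducible over F_11, F_11[x]/(f) is a field and a(x) ≠ 0 has an inverse. Apply the extended Euclidean algorithm to f(x) and a(x) in F_11[x]: f(x) = (4x + 7)·a(x) + (2x^2 + 3x + 8);  a(x) = (7x + 5)·(2x^2 + 3x + 8) + (x);  (2x^2 + 3x + 8) = (2x + 3)·(x) + (8). The last nonzero remainder is the constant 8 = gcd(f, a) in F_11. Back-substituting through the division chain expresses 8 = s(x)·a(x) + t(x)·f(x) with s(x) ≡ 10x^3 + 9x^2 + 3x + 6 (mod f), so (10x^3 + 9x^2 + 3x + 6)·a(x) ≡ 8 (mod f). Multiplying by 8^(-1) ≡ 7 in F_11 gives a(x)^(-1) ≡ 7·(10x^3 + 9x^2 + 3x + 6) ≡ 4x^3 + 8x^2 + 10x + 9 (mod f). Check: (3x^3 + 9x^2 + 6x + 7)·(4x^3 + 8x^2 + 10x + 9) = x^6 + 5x^5 + 5x^4 + 6x^3 + 10x^2 + 3x + 8 ≡ 1 (mod x^4 + 2x^3 + x^2 + 7x + 2).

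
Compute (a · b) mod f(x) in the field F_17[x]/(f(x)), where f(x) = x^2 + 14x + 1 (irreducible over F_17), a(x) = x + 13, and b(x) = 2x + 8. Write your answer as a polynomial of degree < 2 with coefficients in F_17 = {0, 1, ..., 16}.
a · b ≡ 6x (mod f(x))

Multiply in F_17[x]: a(x)·b(x) = (x + 13)·(2x + 8) = 2x^2 + 2. This has degree ≥ 2, so divide by f(x) over F_17: 2x^2 + 2 = (2)·(x^2 + 14x + 1) + (6x). Hence a·b ≡ 6x (mod f). (F_17[x]/(f) is a field with 17^2 = 289 elements since f is irreducible of degree 2.)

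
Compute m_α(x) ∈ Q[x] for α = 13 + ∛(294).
m_α(x) = x^3 - 39x^2 + 507x - 2491

Set β = α - 13 = ∛(294), so β^3 = 294. Then (α - 13)^3 - 294 = 0, i.e. α is a root of g(x) = (x - 13)^3 - 294 = x^3 - 39x^2 + 507x - 2491. Since g(x) = h(x - 13) where h(x) = x^3 - 294, and h is irreducible over Q (because 294 is not a perfect cube, so h has no rational root, and a monic cubic with no rational root is irreducible), g is also irreducible (irreducibility is preserved under the substitution x → x - 13). Hence m_α(x) = x^3 - 39x^2 + 507x - 2491.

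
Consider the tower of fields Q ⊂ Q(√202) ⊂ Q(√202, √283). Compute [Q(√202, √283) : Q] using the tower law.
[Q(√202, √283) : Q] = 4

[Q(√202):Q] = 2 (min poly x^2 - 202, irreducible since 202 is squarefree > 1). For the top step, suppose √283 ∈ Q(√202), say √283 = c + d√202 with c, d ∈ Q. Squaring: 283 = c^2 + 202d^2 + 2cd√202. Since √202 ∉ Q this forces 2cd = 0. If d = 0 then √283 = c ∈ Q, contradicting 283 squarefree > 1. If c = 0 then 283 = 202d^2, so 202·283 = (202d)^2 is a perfect square in Q — but 202·283 = 57166 is not a perfect square (since 202 and 283 are distinct squarefree integers). Contradiction. Hence √283 ∉ Q(√202), so x^2 - 283 stays irreducible over Q(√202) and [Q(√202, √283) : Q(√202)] = 2. By the tower law, [Q(√202, √283) : Q] = 2 · 2 = 4.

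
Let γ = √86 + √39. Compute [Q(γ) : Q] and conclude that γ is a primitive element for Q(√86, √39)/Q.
[Q(γ) : Q] = 4 (equivalently, Q(γ) = Q(√86, √39))

Obviously Q(γ) ⊆ Q(√86, √39), and [Q(√86, √39):Q] = 4 (since 86, 39 are distinct squarefree integers > 1 with 3354 not a perfect square). To show equality we compute the minimal polynomial of γ. From γ = √86 + √39: γ^2 = 86 + 2√(3354) + 39 = 125 + 2√(3354), so γ^2 - 125 = 2√(3354); squaring, (γ^2 - 125)^2 = 4·3354, i.e. γ^4 - 250γ^2 + 15625 - 13416 = 0, i.e. γ^4 - 250γ^2 + 2209 = 0. So γ is a root of x^4 - 250x^2 + 2209. This polynomial is irreducible over Q: it has no rational root (each ±√86 ± √39 is irrational), and any factorization into two quadratics over Q would force √(3354) ∈ Q (pairing opposite roots) or √86, √39 ∈ Q (other pairings), all impossible. Hence [Q(γ):Q] = 4 = [Q(√86, √39):Q], so Q(γ) = Q(√86, √39).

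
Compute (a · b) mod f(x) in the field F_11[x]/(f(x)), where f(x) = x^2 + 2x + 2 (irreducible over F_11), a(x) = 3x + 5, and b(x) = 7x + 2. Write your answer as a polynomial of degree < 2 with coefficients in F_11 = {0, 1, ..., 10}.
a · b ≡ 10x + 1 (mod f(x))

Multiply in F_11[x]: a(x)·b(x) = (3x + 5)·(7x + 2) = 10x^2 + 8x + 10. This has degree ≥ 2, so divide by f(x) over F_11: 10x^2 + 8x + 10 = (10)·(x^2 + 2x + 2) + (10x + 1). Hence a·b ≡ 10x + 1 (mod f). (F_11[x]/(f) is a field with 11^2 = 121 elements since f is irreducible of degree 2.)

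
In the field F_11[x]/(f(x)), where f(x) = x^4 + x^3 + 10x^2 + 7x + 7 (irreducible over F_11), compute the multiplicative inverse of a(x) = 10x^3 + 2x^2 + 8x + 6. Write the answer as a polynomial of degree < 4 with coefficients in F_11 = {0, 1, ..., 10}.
a(x)^(-1) ≡ x^3 + x^2 + 3x + 3 (mod f(x))

Since f is irreducible over F_11, F_11[x]/(f) is a field and a(x) ≠ 0 has an inverse. Apply the extended Euclidean algorithm to f(x) and a(x) in F_11[x]: f(x) = (10x + 8)·a(x) + (2x^2 + 4x + 3);  a(x) = (5x + 2)·(2x^2 + 4x + 3) + (7x);  (2x^2 + 4x + 3) = (5x + 10)·(7x) + (3). The last nonzero remainder is the constant 3 = gcd(f, a) in F_11. Back-substituting through the division chain expresses 3 = s(x)·a(x) + t(x)·f(x) with s(x) ≡ 3x^3 + 3x^2 + 9x + 9 (mod f), so (3x^3 + 3x^2 + 9x + 9)·a(x) ≡ 3 (mod f). Multiplying by 3^(-1) ≡ 4 in F_11 gives a(x)^(-1) ≡ 4·(3x^3 + 3x^2 + 9x + 9) ≡ x^3 + x^2 + 3x + 3 (mod f). Check: (10x^3 + 2x^2 + 8x + 6)·(x^3 + x^2 + 3x + 3) = 10x^6 + x^5 + 7x^4 + 6x^3 + 3x^2 + 9x + 7 ≡ 1 (mod x^4 + x^3 + 10x^2 + 7x + 7).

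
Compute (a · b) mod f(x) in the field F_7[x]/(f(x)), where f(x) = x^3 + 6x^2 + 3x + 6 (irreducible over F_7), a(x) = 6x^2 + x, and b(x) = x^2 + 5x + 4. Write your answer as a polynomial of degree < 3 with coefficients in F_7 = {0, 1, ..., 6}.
a · b ≡ 6x^2 + 4x + 2 (mod f(x))

Multiply in F_7[x]: a(x)·b(x) = (6x^2 + x)·(x^2 + 5x + 4) = 6x^4 + 3x^3 + x^2 + 4x. This has degree ≥ 3, so divide by f(x) over F_7: 6x^4 + 3x^3 + x^2 + 4x = (6x + 2)·(x^3 + 6x^2 + 3x + 6) + (6x^2 + 4x + 2). Hence a·b ≡ 6x^2 + 4x + 2 (mod f). (F_7[x]/(f) is a field with 7^3 = 343 elements since f is irreducible of degree 3.)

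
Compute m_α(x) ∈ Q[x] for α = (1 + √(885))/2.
m_α(x) = x^2 - x - 221

From 2α - 1 = √(885), squaring gives (2α - 1)^2 = 885, i.e. 4α^2 - 4α + 1 = 885, so α^2 - α + (1 - 885)/4 = 0. Since 885 ≡ 1 (mod 4), (1 - 885)/4 = -221 ∈ Z. The polynomial x^2 - x - 221 has discriminant 1 - 4·(-221) = 885, which is not a perfect square in Q (d = 885 is squarefree and ≠ 1), so x^2 - x - 221 is irreducible over Q. It is the minimal polynomial of α.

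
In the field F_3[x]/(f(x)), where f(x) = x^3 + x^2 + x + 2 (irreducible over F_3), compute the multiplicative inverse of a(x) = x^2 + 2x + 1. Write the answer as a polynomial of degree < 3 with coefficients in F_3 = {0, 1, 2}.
a(x)^(-1) ≡ 2x^2 + 2x (mod f(x))

Since f is irreducible over F_3, F_3[x]/(f) is a field and a(x) ≠ 0 has an inverse. Apply the extended Euclidean algorithm to f(x) and a(x) in F_3[x]: f(x) = (x + 2)·a(x) + (2x);  a(x) = (2x + 1)·(2x) + (1). The last nonzero remainder is the constant 1 = gcd(f, a) in F_3. Back-substituting through the division chain expresses 1 = s(x)·a(x) + t(x)·f(x) with s(x) ≡ 2x^2 + 2x (mod f), so a(x)^(-1) ≡ s(x) = 2x^2 + 2x (mod f). Check: (x^2 + 2x + 1)·(2x^2 + 2x) = 2x^4 + 2x ≡ 1 (mod x^3 + x^2 + x + 2).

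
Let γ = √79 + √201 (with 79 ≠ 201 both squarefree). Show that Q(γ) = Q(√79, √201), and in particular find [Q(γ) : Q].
[Q(γ) : Q] = 4 (equivalently, Q(γ) = Q(√79, √201))

Obviously Q(γ) ⊆ Q(√79, √201), and [Q(√79, √201):Q] = 4 (since 79, 201 are distinct squarefree integers > 1 with 15879 not a perfect square). To show equality we compute the minimal polynomial of γ. From γ = √79 + √201: γ^2 = 79 + 2√(15879) + 201 = 280 + 2√(15879), so γ^2 - 280 = 2√(15879); squaring, (γ^2 - 280)^2 = 4·15879, i.e. γ^4 - 560γ^2 + 78400 - 63516 = 0, i.e. γ^4 - 560γ^2 + 14884 = 0. So γ is a root of x^4 - 560x^2 + 14884. This polynomial is irreducible over Q: it has no rational root (each ±√79 ± √201 is irrational), and any factorization into two quadratics over Q would force √(15879) ∈ Q (pairing opposite roots) or √79, √201 ∈ Q (other pairings), all impossible. Hence [Q(γ):Q] = 4 = [Q(√79, √201):Q], so Q(γ) = Q(√79, √201).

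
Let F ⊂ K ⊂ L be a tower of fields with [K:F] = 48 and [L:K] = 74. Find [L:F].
[L:F] = 3552

The tower law says that for any tower of field extensions F ⊂ K ⊂ L with finite degrees, [L:F] = [L:K] · [K:F]. Here this gives [L:F] = 74 · 48 = 3552.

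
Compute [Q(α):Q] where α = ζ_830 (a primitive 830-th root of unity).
[Q(α):Q] = 328

The minimal polynomial of ζ_830 over Q is the 830-th cyclotomic polynomial Φ_830(x), which is irreducible over Q and has degree φ(830) = 328. Hence [Q(α):Q] = φ(830) = 328.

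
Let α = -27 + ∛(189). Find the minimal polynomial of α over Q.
m_α(x) = x^3 + 81x^2 + 2187x + 19494

Set β = α + 27 = ∛(189), so β^3 = 189. Then (α + 27)^3 - 189 = 0, i.e. α is a root of g(x) = (x + 27)^3 - 189 = x^3 + 81x^2 + 2187x + 19494. Since g(x) = h(x + 27) where h(x) = x^3 - 189, and h is irreducible over Q (because 189 is not a perfect cube, so h has no rational root, and a monic cubic with no rational root is irreducible), g is also irreducible (irreducibility is preserved under the substitution x → x + 27). Hence m_α(x) = x^3 + 81x^2 + 2187x + 19494.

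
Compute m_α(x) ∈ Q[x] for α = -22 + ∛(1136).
m_α(x) = x^3 + 66x^2 + 1452x + 9512

Set β = α + 22 = ∛(1136), so β^3 = 1136. Then (α + 22)^3 - 1136 = 0, i.e. α is a root of g(x) = (x + 22)^3 - 1136 = x^3 + 66x^2 + 1452x + 9512. Since g(x) = h(x + 22) where h(x) = x^3 - 1136, and h is irreducible over Q (because 1136 is not a perfect cube, so h has no rational root, and a monic cubic with no rational root is irreducible), g is also irreducible (irreducibility is preserved under the substitution x → x + 22). Hence m_α(x) = x^3 + 66x^2 + 1452x + 9512.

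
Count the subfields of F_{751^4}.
F_{751^4} has 3 subfields

The subfields of F_{p^n} are exactly the fields F_{p^d} for d | n (each is the fixed field of the unique index-d subgroup of Gal(F_{p^n}/F_p) ≅ Z/nZ). The divisors of n = 4 are {1, 2, 4}, giving 3 subfields: F_{751^1}, F_{751^2}, F_{751^4}.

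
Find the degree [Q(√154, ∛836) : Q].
[Q(√154, ∛836) : Q] = 6

Let L = Q(√154, ∛836). Since Q(√154) ⊂ L and [Q(√154):Q] = 2, the tower law gives 2 | [L:Q]. Likewise Q(∛836) ⊂ L with [Q(∛836):Q] = 3 (because 836 is not a perfect cube), so 3 | [L:Q]. As gcd(2,3) = 1, [L:Q] is divisible by 6. Conversely L is generated over Q by √154 and ∛836, so [L:Q] ≤ 2·3 = 6. Therefore [Q(√154, ∛836) : Q] = 6.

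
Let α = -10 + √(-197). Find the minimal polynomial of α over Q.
m_α(x) = x^2 + 20x + 297

From α + 10 = √(-197), squaring gives (α + 10)^2 = -197, i.e. α^2 + 20α + 100 = -197, so α^2 + 20α + 297 = 0. The discriminant of x^2 + 20x + 297 is (20)^2 - 4·(297) = 400 - 1188 = -788, and 4·(-197) is not a perfect square in Q since -197 is squarefree and ≠ 1. Hence x^2 + 20x + 297 is irreducible over Q and is the minimal polynomial of α.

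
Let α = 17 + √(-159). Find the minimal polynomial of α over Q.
m_α(x) = x^2 - 34x + 448

From α - 17 = √(-159), squaring gives (α - 17)^2 = -159, i.e. α^2 - 34α + 289 = -159, so α^2 - 34α + 448 = 0. The discriminant of x^2 - 34x + 448 is (-34)^2 - 4·(448) = 1156 - 1792 = -636, and 4·(-159) is not a perfect square in Q since -159 is squarefree and ≠ 1. Hence x^2 - 34x + 448 is irreducible over Q and is the minimal polynomial of α.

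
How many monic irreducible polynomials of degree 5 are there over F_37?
There are 13868784 monic irreducible polynomials of degree 5 over F_37

Each element of F_{37^5} that lies in no proper subfield is a root of exactly one monic irreducible of degree 5 over F_37, and each such polynomial has 5 distinct roots in F_{37^5}. By Möbius inversion the count is N_37(5) = (1/5) Σ_{d|5} μ(5/d) · 37^d = (1/5)(μ(5)·37^1 + μ(1)·37^5) = 69343920/5 = 13868784.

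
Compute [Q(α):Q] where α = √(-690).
[Q(α):Q] = 2

[Q(α):Q] equals the degree of the minimal polynomial of α. Here α^2 = -690 and x^2 + 690 is irreducible (d = -690 is squarefree, ≠ 1, hence not a square), so deg(m_α) = 2. Thus [Q(α):Q] = 2.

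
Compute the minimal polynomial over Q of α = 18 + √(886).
m_α(x) = x^2 - 36x - 562

From α - 18 = √(886), squaring gives (α - 18)^2 = 886, i.e. α^2 - 36α + 324 = 886, so α^2 - 36α - 562 = 0. The discriminant of x^2 - 36x - 562 is (-36)^2 - 4·(-562) = 1296 + 2248 = 3544, and 4·(886) is not a perfect square in Q since 886 is squarefree and ≠ 1. Hence x^2 - 36x - 562 is irreducible over Q and is the minimal polynomial of α.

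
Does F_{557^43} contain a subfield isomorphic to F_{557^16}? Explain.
No: F_{557^16} is not a subfield of F_{557^43}

F_{p^m} embeds in F_{p^n} iff m | n. Here 16 ∤ 43 (since 43 = 2·16 + 11 with remainder 11 ≠ 0), so F_{557^16} is not a subfield of F_{557^43}. Equivalently: if it were, the tower law would give 16 = [F_{557^16}:F_557] dividing [F_{557^43}:F_557] = 43, contradiction.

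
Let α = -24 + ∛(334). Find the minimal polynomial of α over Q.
m_α(x) = x^3 + 72x^2 + 1728x + 13490

Set β = α + 24 = ∛(334), so β^3 = 334. Then (α + 24)^3 - 334 = 0, i.e. α is a root of g(x) = (x + 24)^3 - 334 = x^3 + 72x^2 + 1728x + 13490. Since g(x) = h(x + 24) where h(x) = x^3 - 334, and h is irreducible over Q (because 334 is not a perfect cube, so h has no rational root, and a monic cubic with no rational root is irreducible), g is also irreducible (irreducibility is preserved under the substitution x → x + 24). Hence m_α(x) = x^3 + 72x^2 + 1728x + 13490.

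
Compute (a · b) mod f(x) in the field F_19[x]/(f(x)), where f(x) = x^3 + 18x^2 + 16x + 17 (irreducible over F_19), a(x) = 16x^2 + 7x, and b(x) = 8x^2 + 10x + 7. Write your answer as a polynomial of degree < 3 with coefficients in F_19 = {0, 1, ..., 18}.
a · b ≡ 17x^2 + 7x + 4 (mod f(x))

Multiply in F_19[x]: a(x)·b(x) = (16x^2 + 7x)·(8x^2 + 10x + 7) = 14x^4 + 7x^3 + 11x^2 + 11x. This has degree ≥ 3, so divide by f(x) over F_19: 14x^4 + 7x^3 + 11x^2 + 11x = (14x + 2)·(x^3 + 18x^2 + 16x + 17) + (17x^2 + 7x + 4). Hence a·b ≡ 17x^2 + 7x + 4 (mod f). (F_19[x]/(f) is a field with 19^3 = 6859 elements since f is irreducible of degree 3.)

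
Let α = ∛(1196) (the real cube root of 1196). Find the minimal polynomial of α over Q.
m_α(x) = x^3 - 1196

α satisfies α^3 = 1196, so x^3 - 1196 annihilates α. By the rational root test, a rational root p/q (in lowest terms) of x^3 - 1196 would satisfy p^3 = 1196 q^3, forcing q = 1 and p^3 = 1196; but 1196 is not a perfect cube, contradiction. A monic cubic over Q with no rational root is irreducible (any nontrivial factorization would include a linear factor). Hence x^3 - 1196 is the minimal polynomial of α, and in particular [Q(α):Q] = 3.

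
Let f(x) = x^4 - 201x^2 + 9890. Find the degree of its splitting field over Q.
[K : Q] = 4

Solving the quadratic in x^2: x^2 = (201 ± √(201^2 - 4·9890))/2 = (201 ± √841)/2 = (201 ± 29)/2, giving x^2 = 86 or x^2 = 115. So f(x) = (x^2 - 86)(x^2 - 115) and the roots of f are ±√86, ±√115. Hence the splitting field is K = Q(√86, √115). Since 86 and 115 are distinct squarefree integers > 1, their product 9890 is not a perfect square, so √115 ∉ Q(√86). By the tower law [K:Q] = [Q(√86,√115):Q(√86)] · [Q(√86):Q] = 2 · 2 = 4.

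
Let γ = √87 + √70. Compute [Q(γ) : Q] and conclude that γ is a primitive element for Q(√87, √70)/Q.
[Q(γ) : Q] = 4 (equivalently, Q(γ) = Q(√87, √70))

Obviously Q(γ) ⊆ Q(√87, √70), and [Q(√87, √70):Q] = 4 (since 87, 70 are distinct squarefree integers > 1 with 6090 not a perfect square). To show equality we compute the minimal polynomial of γ. From γ = √87 + √70: γ^2 = 87 + 2√(6090) + 70 = 157 + 2√(6090), so γ^2 - 157 = 2√(6090); squaring, (γ^2 - 157)^2 = 4·6090, i.e. γ^4 - 314γ^2 + 24649 - 24360 = 0, i.e. γ^4 - 314γ^2 + 289 = 0. So γ is a root of x^4 - 314x^2 + 289. This polynomial is irreducible over Q: it has no rational root (each ±√87 ± √70 is irrational), and any factorization into two quadratics over Q would force √(6090) ∈ Q (pairing opposite roots) or √87, √70 ∈ Q (other pairings), all impossible. Hence [Q(γ):Q] = 4 = [Q(√87, √70):Q], so Q(γ) = Q(√87, √70).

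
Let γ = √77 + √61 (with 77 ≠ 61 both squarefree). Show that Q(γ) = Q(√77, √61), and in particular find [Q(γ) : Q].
[Q(γ) : Q] = 4 (equivalently, Q(γ) = Q(√77, √61))

Obviously Q(γ) ⊆ Q(√77, √61), and [Q(√77, √61):Q] = 4 (since 77, 61 are distinct squarefree integers > 1 with 4697 not a perfect square). To show equality we compute the minimal polynomial of γ. From γ = √77 + √61: γ^2 = 77 + 2√(4697) + 61 = 138 + 2√(4697), so γ^2 - 138 = 2√(4697); squaring, (γ^2 - 138)^2 = 4·4697, i.e. γ^4 - 276γ^2 + 19044 - 18788 = 0, i.e. γ^4 - 276γ^2 + 256 = 0. So γ is a root of x^4 - 276x^2 + 256. This polynomial is irreducible over Q: it has no rational root (each ±√77 ± √61 is irrational), and any factorization into two quadratics over Q would force √(4697) ∈ Q (pairing opposite roots) or √77, √61 ∈ Q (other pairings), all impossible. Hence [Q(γ):Q] = 4 = [Q(√77, √61):Q], so Q(γ) = Q(√77, √61).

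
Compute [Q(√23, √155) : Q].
[Q(√23, √155) : Q] = 4

[Q(√23):Q] = 2 (min poly x^2 - 23, irreducible since 23 is squarefree > 1). For the top step, suppose √155 ∈ Q(√23), say √155 = c + d√23 with c, d ∈ Q. Squaring: 155 = c^2 + 23d^2 + 2cd√23. Since √23 ∉ Q this forces 2cd = 0. If d = 0 then √155 = c ∈ Q, contradicting 155 squarefree > 1. If c = 0 then 155 = 23d^2, so 23·155 = (23d)^2 is a perfect square in Q — but 23·155 = 3565 is not a perfect square (since 23 and 155 are distinct squarefree integers). Contradiction. Hence √155 ∉ Q(√23), so x^2 - 155 stays irreducible over Q(√23) and [Q(√23, √155) : Q(√23)] = 2. By the tower law, [Q(√23, √155) : Q] = 2 · 2 = 4.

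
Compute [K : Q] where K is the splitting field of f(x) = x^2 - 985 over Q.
[K : Q] = 2

f(x) = x^2 - 985 factors as (x - √985)(x + √985). The splitting field is K = Q(√985). Since 985 is squarefree and > 1, it is not a perfect square, so x^2 - 985 is irreducible over Q and [Q(√985) : Q] = 2. Hence [K : Q] = 2.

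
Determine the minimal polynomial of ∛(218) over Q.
m_α(x) = x^3 - 218

α satisfies α^3 = 218, so x^3 - 218 annihilates α. By the rational root test, a rational root p/q (in lowest terms) of x^3 - 218 would satisfy p^3 = 218 q^3, forcing q = 1 and p^3 = 218; but 218 is not a perfect cube, contradiction. A monic cubic over Q with no rational root is irreducible (any nontrivial factorization would include a linear factor). Hence x^3 - 218 is the minimal polynomial of α, and in particular [Q(α):Q] = 3.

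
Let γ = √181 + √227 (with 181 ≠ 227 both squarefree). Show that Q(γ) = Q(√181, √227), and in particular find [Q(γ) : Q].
[Q(γ) : Q] = 4 (equivalently, Q(γ) = Q(√181, √227))

Obviously Q(γ) ⊆ Q(√181, √227), and [Q(√181, √227):Q] = 4 (since 181, 227 are distinct squarefree integers > 1 with 41087 not a perfect square). To show equality we compute the minimal polynomial of γ. From γ = √181 + √227: γ^2 = 181 + 2√(41087) + 227 = 408 + 2√(41087), so γ^2 - 408 = 2√(41087); squaring, (γ^2 - 408)^2 = 4·41087, i.e. γ^4 - 816γ^2 + 166464 - 164348 = 0, i.e. γ^4 - 816γ^2 + 2116 = 0. So γ is a root of x^4 - 816x^2 + 2116. This polynomial is irreducible over Q: it has no rational root (each ±√181 ± √227 is irrational), and any factorization into two quadratics over Q would force √(41087) ∈ Q (pairing opposite roots) or √181, √227 ∈ Q (other pairings), all impossible. Hence [Q(γ):Q] = 4 = [Q(√181, √227):Q], so Q(γ) = Q(√181, √227).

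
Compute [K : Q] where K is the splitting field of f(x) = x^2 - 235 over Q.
[K : Q] = 2

f(x) = x^2 - 235 factors as (x - √235)(x + √235). The splitting field is K = Q(√235). Since 235 is squarefree and > 1, it is not a perfect square, so x^2 - 235 is irreducible over Q and [Q(√235) : Q] = 2. Hence [K : Q] = 2.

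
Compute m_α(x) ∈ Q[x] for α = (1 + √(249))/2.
m_α(x) = x^2 - x - 62

From 2α - 1 = √(249), squaring gives (2α - 1)^2 = 249, i.e. 4α^2 - 4α + 1 = 249, so α^2 - α + (1 - 249)/4 = 0. Since 249 ≡ 1 (mod 4), (1 - 249)/4 = -62 ∈ Z. The polynomial x^2 - x - 62 has discriminant 1 - 4·(-62) = 249, which is not a perfect square in Q (d = 249 is squarefree and ≠ 1), so x^2 - x - 62 is irreducible over Q. It is the minimal polynomial of α.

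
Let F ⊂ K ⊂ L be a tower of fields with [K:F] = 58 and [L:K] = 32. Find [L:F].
[L:F] = 1856

The tower law says that for any tower of field extensions F ⊂ K ⊂ L with finite degrees, [L:F] = [L:K] · [K:F]. Here this gives [L:F] = 32 · 58 = 1856.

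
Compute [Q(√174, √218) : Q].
[Q(√174, √218) : Q] = 4

[Q(√174):Q] = 2 (min poly x^2 - 174, irreducible since 174 is squarefree > 1). For the top step, suppose √218 ∈ Q(√174), say √218 = c + d√174 with c, d ∈ Q. Squaring: 218 = c^2 + 174d^2 + 2cd√174. Since √174 ∉ Q this forces 2cd = 0. If d = 0 then √218 = c ∈ Q, contradicting 218 squarefree > 1. If c = 0 then 218 = 174d^2, so 174·218 = (174d)^2 is a perfect square in Q — but 174·218 = 37932 is not a perfect square (since 174 and 218 are distinct squarefree integers). Contradiction. Hence √218 ∉ Q(√174), so x^2 - 218 stays irreducible over Q(√174) and [Q(√174, √218) : Q(√174)] = 2. By the tower law, [Q(√174, √218) : Q] = 2 · 2 = 4.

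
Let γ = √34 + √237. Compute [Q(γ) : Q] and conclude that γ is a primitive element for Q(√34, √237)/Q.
[Q(γ) : Q] = 4 (equivalently, Q(γ) = Q(√34, √237))

Obviously Q(γ) ⊆ Q(√34, √237), and [Q(√34, √237):Q] = 4 (since 34, 237 are distinct squarefree integers > 1 with 8058 not a perfect square). To show equality we compute the minimal polynomial of γ. From γ = √34 + √237: γ^2 = 34 + 2√(8058) + 237 = 271 + 2√(8058), so γ^2 - 271 = 2√(8058); squaring, (γ^2 - 271)^2 = 4·8058, i.e. γ^4 - 542γ^2 + 73441 - 32232 = 0, i.e. γ^4 - 542γ^2 + 41209 = 0. So γ is a root of x^4 - 542x^2 + 41209. This polynomial is irreducible over Q: it has no rational root (each ±√34 ± √237 is irrational), and any factorization into two quadratics over Q would force √(8058) ∈ Q (pairing opposite roots) or √34, √237 ∈ Q (other pairings), all impossible. Hence [Q(γ):Q] = 4 = [Q(√34, √237):Q], so Q(γ) = Q(√34, √237).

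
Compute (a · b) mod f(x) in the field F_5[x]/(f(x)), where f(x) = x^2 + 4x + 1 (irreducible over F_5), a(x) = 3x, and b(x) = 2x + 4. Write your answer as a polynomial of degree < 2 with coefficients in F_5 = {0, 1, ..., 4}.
a · b ≡ 3x + 4 (mod f(x))

Multiply in F_5[x]: a(x)·b(x) = (3x)·(2x + 4) = x^2 + 2x. This has degree ≥ 2, so divide by f(x) over F_5: x^2 + 2x = (1)·(x^2 + 4x + 1) + (3x + 4). Hence a·b ≡ 3x + 4 (mod f). (F_5[x]/(f) is a field with 5^2 = 25 elements since f is irreducible of degree 2.)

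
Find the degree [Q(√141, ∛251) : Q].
[Q(√141, ∛251) : Q] = 6

Let L = Q(√141, ∛251). Since Q(√141) ⊂ L and [Q(√141):Q] = 2, the tower law gives 2 | [L:Q]. Likewise Q(∛251) ⊂ L with [Q(∛251):Q] = 3 (because 251 is not a perfect cube), so 3 | [L:Q]. As gcd(2,3) = 1, [L:Q] is divisible by 6. Conversely L is generated over Q by √141 and ∛251, so [L:Q] ≤ 2·3 = 6. Therefore [Q(√141, ∛251) : Q] = 6.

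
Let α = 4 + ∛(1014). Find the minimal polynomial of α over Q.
m_α(x) = x^3 - 12x^2 + 48x - 1078

Set β = α - 4 = ∛(1014), so β^3 = 1014. Then (α - 4)^3 - 1014 = 0, i.e. α is a root of g(x) = (x - 4)^3 - 1014 = x^3 - 12x^2 + 48x - 1078. Since g(x) = h(x - 4) where h(x) = x^3 - 1014, and h is irreducible over Q (because 1014 is not a perfect cube, so h has no rational root, and a monic cubic with no rational root is irreducible), g is also irreducible (irreducibility is preserved under the substitution x → x - 4). Hence m_α(x) = x^3 - 12x^2 + 48x - 1078.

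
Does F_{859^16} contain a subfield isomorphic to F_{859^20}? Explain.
No: F_{859^20} is not a subfield of F_{859^16}

F_{p^m} embeds in F_{p^n} iff m | n. Here 20 ∤ 16 (since 16 = 0·20 + 16 with remainder 16 ≠ 0), so F_{859^20} is not a subfield of F_{859^16}. Equivalently: if it were, the tower law would give 20 = [F_{859^20}:F_859] dividing [F_{859^16}:F_859] = 16, contradiction.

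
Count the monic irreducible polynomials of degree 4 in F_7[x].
There are 588 monic irreducible polynomials of degree 4 over F_7

Each element of F_{7^4} that lies in no proper subfield is a root of exactly one monic irreducible of degree 4 over F_7, and each such polynomial has 4 distinct roots in F_{7^4}. By Möbius inversion the count is N_7(4) = (1/4) Σ_{d|4} μ(4/d) · 7^d = (1/4)(μ(4)·7^1 + μ(2)·7^2 + μ(1)·7^4) = 2352/4 = 588.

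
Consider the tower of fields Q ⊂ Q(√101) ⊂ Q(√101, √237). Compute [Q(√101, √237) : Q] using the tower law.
[Q(√101, √237) : Q] = 4

[Q(√101):Q] = 2 (min poly x^2 - 101, irreducible since 101 is squarefree > 1). For the top step, suppose √237 ∈ Q(√101), say √237 = c + d√101 with c, d ∈ Q. Squaring: 237 = c^2 + 101d^2 + 2cd√101. Since √101 ∉ Q this forces 2cd = 0. If d = 0 then √237 = c ∈ Q, contradicting 237 squarefree > 1. If c = 0 then 237 = 101d^2, so 101·237 = (101d)^2 is a perfect square in Q — but 101·237 = 23937 is not a perfect square (since 101 and 237 are distinct squarefree integers). Contradiction. Hence √237 ∉ Q(√101), so x^2 - 237 stays irreducible over Q(√101) and [Q(√101, √237) : Q(√101)] = 2. By the tower law, [Q(√101, √237) : Q] = 2 · 2 = 4.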